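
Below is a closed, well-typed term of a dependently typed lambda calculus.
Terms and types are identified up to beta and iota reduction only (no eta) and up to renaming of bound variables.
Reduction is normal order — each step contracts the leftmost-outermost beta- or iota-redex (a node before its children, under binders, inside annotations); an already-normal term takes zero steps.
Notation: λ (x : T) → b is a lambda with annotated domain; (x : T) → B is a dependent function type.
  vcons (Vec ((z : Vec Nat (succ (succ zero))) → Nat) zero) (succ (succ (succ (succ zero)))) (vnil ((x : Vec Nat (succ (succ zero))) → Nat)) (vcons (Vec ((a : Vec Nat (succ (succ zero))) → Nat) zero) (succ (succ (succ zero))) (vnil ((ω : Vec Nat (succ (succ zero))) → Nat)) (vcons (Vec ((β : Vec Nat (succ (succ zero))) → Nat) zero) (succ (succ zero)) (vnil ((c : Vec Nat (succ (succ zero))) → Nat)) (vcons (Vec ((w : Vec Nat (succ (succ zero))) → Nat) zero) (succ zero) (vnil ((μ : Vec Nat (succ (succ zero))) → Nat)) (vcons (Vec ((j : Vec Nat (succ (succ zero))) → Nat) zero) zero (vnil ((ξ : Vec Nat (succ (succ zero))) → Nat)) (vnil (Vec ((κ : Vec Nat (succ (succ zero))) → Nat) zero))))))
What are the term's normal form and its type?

reduced normal form:
  vcons (Vec ((z : Vec Nat (succ (succ zero))) → Nat) zero) (succ (succ (succ (succ zero)))) (vnil ((x : Vec Nat (succ (succ zero))) → Nat)) (vcons (Vec ((a : Vec Nat (succ (succ zero))) → Nat) zero) (succ (succ (succ zero))) (vnil ((ω : Vec Nat (succ (succ zero))) → Nat)) (vcons (Vec ((β : Vec Nat (succ (succ zero))) → Nat) zero) (succ (succ zero)) (vnil ((c : Vec Nat (succ (succ zero))) → Nat)) (vcons (Vec ((w : Vec Nat (succ (succ zero))) → Nat) zero) (succ zero) (vnil ((μ : Vec Nat (succ (succ zero))) → Nat)) (vcons (Vec ((j : Vec Nat (succ (succ zero))) → Nat) zero) zero (vnil ((ξ : Vec Nat (succ (succ zero))) → Nat)) (vnil (Vec ((κ : Vec Nat (succ (succ zero))) → Nat) zero))))))
type:
  Vec (Vec ((z : Vec Nat (succ (succ zero))) → Nat) zero) (succ (succ (succ (succ (succ zero)))))


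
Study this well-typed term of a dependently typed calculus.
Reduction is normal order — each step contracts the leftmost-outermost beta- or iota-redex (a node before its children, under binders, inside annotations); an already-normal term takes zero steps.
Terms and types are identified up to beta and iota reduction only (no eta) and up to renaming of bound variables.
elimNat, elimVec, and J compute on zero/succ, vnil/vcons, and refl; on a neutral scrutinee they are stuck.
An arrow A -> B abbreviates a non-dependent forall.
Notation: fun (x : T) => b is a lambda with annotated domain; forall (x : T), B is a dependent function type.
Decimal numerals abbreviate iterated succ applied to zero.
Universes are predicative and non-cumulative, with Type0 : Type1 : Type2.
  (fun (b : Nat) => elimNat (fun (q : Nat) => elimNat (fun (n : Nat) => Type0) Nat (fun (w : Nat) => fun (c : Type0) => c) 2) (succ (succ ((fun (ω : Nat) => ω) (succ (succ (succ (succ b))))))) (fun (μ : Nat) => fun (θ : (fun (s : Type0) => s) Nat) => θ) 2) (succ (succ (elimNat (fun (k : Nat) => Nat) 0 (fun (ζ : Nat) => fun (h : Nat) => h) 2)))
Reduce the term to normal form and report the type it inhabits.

resulting normal form:
  8
the term's type:
  Nat


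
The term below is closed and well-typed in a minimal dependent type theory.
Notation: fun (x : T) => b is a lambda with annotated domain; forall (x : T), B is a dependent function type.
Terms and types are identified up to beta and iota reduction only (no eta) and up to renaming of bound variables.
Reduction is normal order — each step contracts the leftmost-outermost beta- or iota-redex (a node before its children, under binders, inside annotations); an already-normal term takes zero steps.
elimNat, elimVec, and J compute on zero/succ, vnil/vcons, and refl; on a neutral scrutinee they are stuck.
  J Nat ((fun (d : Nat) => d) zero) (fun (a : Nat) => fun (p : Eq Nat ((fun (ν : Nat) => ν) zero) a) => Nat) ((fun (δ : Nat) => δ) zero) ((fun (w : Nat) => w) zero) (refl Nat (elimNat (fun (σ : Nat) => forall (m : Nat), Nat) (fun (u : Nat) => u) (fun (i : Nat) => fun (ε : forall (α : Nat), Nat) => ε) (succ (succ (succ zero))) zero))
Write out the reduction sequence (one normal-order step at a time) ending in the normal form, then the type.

normal-order reduction:
  J Nat ((fun (d : Nat) => d) zero) (fun (a : Nat) => fun (p : Eq Nat ((fun (ν : Nat) => ν) zero) a) => Nat) ((fun (δ : Nat) => δ) zero) ((fun (w : Nat) => w) zero) (refl Nat (elimNat (fun (σ : Nat) => forall (m : Nat), Nat) (fun (u : Nat) => u) (fun (i : Nat) => fun (ε : forall (α : Nat), Nat) => ε) (succ (succ (succ zero))) zero))
  ~> (fun (d : Nat) => d) zero
  ~> zero
the term's type:
  Nat


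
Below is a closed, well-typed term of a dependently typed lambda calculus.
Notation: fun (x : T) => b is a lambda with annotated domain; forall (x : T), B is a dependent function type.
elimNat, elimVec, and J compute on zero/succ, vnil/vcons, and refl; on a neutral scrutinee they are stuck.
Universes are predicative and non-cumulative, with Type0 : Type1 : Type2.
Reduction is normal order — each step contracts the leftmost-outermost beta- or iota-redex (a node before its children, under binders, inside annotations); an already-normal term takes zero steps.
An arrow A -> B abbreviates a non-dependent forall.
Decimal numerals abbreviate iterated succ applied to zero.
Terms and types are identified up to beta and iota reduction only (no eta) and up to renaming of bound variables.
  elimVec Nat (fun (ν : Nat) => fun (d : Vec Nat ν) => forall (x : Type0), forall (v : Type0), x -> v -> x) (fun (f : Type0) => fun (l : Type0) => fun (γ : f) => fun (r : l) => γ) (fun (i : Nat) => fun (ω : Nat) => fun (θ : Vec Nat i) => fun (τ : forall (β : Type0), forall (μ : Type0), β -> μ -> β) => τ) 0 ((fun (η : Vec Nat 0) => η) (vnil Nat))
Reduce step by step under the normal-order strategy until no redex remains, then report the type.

normal-order reduction sequence:
  elimVec Nat (fun (ν : Nat) => fun (d : Vec Nat ν) => forall (x : Type0), forall (v : Type0), x -> v -> x) (fun (f : Type0) => fun (l : Type0) => fun (γ : f) => fun (r : l) => γ) (fun (i : Nat) => fun (ω : Nat) => fun (θ : Vec Nat i) => fun (τ : forall (β : Type0), forall (μ : Type0), β -> μ -> β) => τ) 0 ((fun (η : Vec Nat 0) => η) (vnil Nat))
  ~> elimVec Nat (fun (ν : Nat) => fun (d : Vec Nat ν) => forall (x : Type0), forall (v : Type0), x -> v -> x) (fun (f : Type0) => fun (l : Type0) => fun (γ : f) => fun (r : l) => γ) (fun (i : Nat) => fun (ω : Nat) => fun (θ : Vec Nat i) => fun (τ : forall (β : Type0), forall (μ : Type0), β -> μ -> β) => τ) 0 (vnil Nat)
  ~> fun (ν : Type0) => fun (d : Type0) => fun (x : ν) => fun (v : d) => x
the term's type:
  forall (ν : Type0), forall (d : Type0), ν -> d -> ν


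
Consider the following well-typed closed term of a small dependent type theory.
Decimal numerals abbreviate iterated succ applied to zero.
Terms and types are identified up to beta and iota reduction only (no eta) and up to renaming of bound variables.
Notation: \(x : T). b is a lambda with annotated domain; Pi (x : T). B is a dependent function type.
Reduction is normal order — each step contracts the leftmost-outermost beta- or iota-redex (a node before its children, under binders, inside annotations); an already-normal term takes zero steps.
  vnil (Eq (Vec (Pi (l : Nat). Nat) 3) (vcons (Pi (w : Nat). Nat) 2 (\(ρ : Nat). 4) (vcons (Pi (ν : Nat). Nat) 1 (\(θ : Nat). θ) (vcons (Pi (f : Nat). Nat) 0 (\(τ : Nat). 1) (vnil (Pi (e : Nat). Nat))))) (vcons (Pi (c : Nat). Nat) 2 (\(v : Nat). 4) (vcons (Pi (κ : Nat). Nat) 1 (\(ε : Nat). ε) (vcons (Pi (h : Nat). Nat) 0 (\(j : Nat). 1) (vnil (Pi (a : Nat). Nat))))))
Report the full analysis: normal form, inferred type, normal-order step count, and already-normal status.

resulting normal form:
  vnil (Eq (Vec (Pi (l : Nat). Nat) 3) (vcons (Pi (w : Nat). Nat) 2 (\(ρ : Nat). 4) (vcons (Pi (ν : Nat). Nat) 1 (\(θ : Nat). θ) (vcons (Pi (f : Nat). Nat) 0 (\(τ : Nat). 1) (vnil (Pi (e : Nat). Nat))))) (vcons (Pi (c : Nat). Nat) 2 (\(v : Nat). 4) (vcons (Pi (κ : Nat). Nat) 1 (\(ε : Nat). ε) (vcons (Pi (h : Nat). Nat) 0 (\(j : Nat). 1) (vnil (Pi (a : Nat). Nat))))))
type:
  Vec (Eq (Vec (Pi (l : Nat). Nat) 3) (vcons (Pi (w : Nat). Nat) 2 (\(ρ : Nat). 4) (vcons (Pi (ν : Nat). Nat) 1 (\(θ : Nat). θ) (vcons (Pi (f : Nat). Nat) 0 (\(τ : Nat). 1) (vnil (Pi (e : Nat). Nat))))) (vcons (Pi (c : Nat). Nat) 2 (\(v : Nat). 4) (vcons (Pi (κ : Nat). Nat) 1 (\(ε : Nat). ε) (vcons (Pi (h : Nat). Nat) 0 (\(j : Nat). 1) (vnil (Pi (a : Nat). Nat)))))) 0
reduction steps (normal order): 0
term was already normal: yes


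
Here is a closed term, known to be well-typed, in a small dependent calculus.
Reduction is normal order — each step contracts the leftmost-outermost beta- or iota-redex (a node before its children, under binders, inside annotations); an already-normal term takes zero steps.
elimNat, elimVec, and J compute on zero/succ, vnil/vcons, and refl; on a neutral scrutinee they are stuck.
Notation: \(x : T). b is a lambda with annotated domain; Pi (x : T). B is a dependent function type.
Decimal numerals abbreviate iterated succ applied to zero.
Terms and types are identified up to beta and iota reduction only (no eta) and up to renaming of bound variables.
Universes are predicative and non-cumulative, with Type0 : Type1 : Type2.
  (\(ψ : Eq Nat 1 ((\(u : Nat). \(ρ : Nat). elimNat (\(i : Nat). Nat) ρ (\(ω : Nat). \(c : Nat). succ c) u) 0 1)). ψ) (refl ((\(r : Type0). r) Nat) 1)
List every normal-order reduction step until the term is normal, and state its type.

normal-order reduction sequence:
  (\(ψ : Eq Nat 1 ((\(u : Nat). \(ρ : Nat). elimNat (\(i : Nat). Nat) ρ (\(ω : Nat). \(c : Nat). succ c) u) 0 1)). ψ) (refl ((\(r : Type0). r) Nat) 1)
  ~> refl ((\(ψ : Type0). ψ) Nat) 1
  ~> refl Nat 1
type:
  Eq Nat 1 1


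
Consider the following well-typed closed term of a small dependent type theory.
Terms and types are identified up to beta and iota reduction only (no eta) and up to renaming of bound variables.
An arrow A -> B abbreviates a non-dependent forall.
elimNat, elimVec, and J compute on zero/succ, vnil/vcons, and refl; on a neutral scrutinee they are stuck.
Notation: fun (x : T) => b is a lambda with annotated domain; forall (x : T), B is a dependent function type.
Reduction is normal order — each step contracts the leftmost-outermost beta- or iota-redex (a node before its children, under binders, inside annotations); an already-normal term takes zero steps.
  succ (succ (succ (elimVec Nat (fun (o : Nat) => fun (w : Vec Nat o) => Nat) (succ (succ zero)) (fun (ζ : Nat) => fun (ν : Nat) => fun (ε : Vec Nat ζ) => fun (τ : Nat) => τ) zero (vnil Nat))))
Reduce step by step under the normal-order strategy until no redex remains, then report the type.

normal-order reduction sequence:
  succ (succ (succ (elimVec Nat (fun (o : Nat) => fun (w : Vec Nat o) => Nat) (succ (succ zero)) (fun (ζ : Nat) => fun (ν : Nat) => fun (ε : Vec Nat ζ) => fun (τ : Nat) => τ) zero (vnil Nat))))
  ~> succ (succ (succ (succ (succ zero))))
type:
  Nat


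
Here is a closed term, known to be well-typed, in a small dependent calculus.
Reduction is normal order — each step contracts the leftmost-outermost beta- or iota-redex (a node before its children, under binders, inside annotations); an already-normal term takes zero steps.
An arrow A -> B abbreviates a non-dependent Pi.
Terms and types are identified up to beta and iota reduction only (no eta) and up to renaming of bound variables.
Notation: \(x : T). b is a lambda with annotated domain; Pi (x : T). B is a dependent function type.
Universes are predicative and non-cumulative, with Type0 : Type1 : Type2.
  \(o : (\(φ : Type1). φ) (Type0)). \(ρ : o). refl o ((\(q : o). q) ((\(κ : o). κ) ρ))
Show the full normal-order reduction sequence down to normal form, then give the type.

normal-order reduction sequence:
  \(o : (\(φ : Type1). φ) (Type0)). \(ρ : o). refl o ((\(q : o). q) ((\(κ : o). κ) ρ))
  ~> \(o : Type0). \(φ : o). refl o ((\(ρ : o). ρ) ((\(q : o). q) φ))
  ~> \(o : Type0). \(φ : o). refl o ((\(ρ : o). ρ) φ)
  ~> \(o : Type0). \(φ : o). refl o φ
inferred type:
  Pi (o : Type0). Pi (φ : o). Eq o φ φ


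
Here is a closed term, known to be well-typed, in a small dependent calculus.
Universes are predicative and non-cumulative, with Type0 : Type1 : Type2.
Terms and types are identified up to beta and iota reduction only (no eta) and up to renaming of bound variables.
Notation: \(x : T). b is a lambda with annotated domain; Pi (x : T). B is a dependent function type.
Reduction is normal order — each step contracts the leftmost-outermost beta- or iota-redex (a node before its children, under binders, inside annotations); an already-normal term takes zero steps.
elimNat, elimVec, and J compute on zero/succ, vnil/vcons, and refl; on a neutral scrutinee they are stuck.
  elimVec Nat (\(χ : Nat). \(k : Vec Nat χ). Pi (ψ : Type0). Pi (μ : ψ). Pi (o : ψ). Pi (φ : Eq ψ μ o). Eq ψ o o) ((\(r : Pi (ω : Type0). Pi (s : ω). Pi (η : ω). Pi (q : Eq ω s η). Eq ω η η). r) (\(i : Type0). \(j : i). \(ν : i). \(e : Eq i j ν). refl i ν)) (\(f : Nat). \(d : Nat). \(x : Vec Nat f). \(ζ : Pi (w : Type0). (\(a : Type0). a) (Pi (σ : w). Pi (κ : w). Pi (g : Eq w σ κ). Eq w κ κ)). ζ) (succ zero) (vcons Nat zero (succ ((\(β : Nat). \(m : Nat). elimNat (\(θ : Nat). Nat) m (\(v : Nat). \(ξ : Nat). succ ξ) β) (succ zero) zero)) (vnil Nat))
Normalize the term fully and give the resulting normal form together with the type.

reduced normal form:
  \(χ : Type0). \(k : χ). \(ψ : χ). \(μ : Eq χ k ψ). refl χ ψ
the term's type:
  Pi (χ : Type0). Pi (k : χ). Pi (ψ : χ). Pi (μ : Eq χ k ψ). Eq χ ψ ψ
observation: normalization takes exactly 7 steps under the normal-order strategy.


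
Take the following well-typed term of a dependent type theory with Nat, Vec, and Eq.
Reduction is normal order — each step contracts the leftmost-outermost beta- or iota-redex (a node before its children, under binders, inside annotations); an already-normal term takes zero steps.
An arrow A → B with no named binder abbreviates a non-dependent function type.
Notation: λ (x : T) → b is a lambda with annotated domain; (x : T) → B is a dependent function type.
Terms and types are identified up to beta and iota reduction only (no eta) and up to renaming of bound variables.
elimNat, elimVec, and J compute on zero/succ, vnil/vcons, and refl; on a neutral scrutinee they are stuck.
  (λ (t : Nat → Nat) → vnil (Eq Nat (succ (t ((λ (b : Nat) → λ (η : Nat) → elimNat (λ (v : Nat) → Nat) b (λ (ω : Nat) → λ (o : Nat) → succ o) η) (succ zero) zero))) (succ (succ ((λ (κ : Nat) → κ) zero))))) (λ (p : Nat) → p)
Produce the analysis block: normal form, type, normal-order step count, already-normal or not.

reduced normal form:
  vnil (Eq Nat (succ (succ zero)) (succ (succ zero)))
type:
  Vec (Eq Nat (succ (succ zero)) (succ (succ zero))) zero
steps to reach normal form (normal order): 6
started in normal form: no
first redex: a beta-redex


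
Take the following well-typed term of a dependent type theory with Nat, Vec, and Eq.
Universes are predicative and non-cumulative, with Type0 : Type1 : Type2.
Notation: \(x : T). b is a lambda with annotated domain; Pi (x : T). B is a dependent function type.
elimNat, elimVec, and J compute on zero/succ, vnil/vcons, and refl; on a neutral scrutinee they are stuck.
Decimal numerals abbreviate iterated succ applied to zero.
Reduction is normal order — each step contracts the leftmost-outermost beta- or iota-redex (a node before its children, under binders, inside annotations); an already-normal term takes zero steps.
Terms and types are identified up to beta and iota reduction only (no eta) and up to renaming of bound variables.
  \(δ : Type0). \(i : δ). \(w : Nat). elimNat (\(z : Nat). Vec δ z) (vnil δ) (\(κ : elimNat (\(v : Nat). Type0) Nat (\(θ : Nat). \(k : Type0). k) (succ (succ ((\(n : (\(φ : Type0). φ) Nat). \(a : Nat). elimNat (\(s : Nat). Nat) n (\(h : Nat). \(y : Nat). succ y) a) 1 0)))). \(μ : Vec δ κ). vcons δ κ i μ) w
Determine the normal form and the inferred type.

normal form:
  \(δ : Type0). \(i : δ). \(w : Nat). elimNat (\(z : Nat). Vec δ z) (vnil δ) (\(κ : Nat). \(v : Vec δ κ). vcons δ κ i v) w
type:
  Pi (δ : Type0). Pi (i : δ). Pi (w : Nat). Vec δ w
observation: 13 normal-order steps normalize the term, beginning with an elimNat iota-redex.


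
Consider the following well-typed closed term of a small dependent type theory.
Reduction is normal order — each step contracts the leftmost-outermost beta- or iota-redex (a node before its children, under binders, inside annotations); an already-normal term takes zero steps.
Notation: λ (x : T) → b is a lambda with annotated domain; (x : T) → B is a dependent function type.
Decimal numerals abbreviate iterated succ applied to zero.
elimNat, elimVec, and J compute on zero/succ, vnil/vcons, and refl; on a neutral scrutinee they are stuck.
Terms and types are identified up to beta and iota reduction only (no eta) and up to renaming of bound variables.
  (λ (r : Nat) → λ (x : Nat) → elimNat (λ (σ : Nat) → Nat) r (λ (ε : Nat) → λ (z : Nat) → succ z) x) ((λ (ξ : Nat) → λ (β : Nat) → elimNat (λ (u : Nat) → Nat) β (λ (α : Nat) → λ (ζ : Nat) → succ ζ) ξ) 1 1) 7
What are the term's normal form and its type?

resulting normal form:
  9
inferred type:
  Nat
observation: normalization takes exactly 30 steps under the normal-order strategy.


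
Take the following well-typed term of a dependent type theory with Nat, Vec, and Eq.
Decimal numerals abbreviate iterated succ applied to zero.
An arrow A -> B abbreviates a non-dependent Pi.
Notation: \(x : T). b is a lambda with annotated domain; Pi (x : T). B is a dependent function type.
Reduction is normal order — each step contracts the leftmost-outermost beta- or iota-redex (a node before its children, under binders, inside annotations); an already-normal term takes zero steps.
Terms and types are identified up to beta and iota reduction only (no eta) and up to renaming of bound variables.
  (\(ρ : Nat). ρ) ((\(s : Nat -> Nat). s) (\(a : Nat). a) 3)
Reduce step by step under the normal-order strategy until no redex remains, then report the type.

reduction (normal order):
  (\(ρ : Nat). ρ) ((\(s : Nat -> Nat). s) (\(a : Nat). a) 3)
  ~> (\(ρ : Nat -> Nat). ρ) (\(s : Nat). s) 3
  ~> (\(ρ : Nat). ρ) 3
  ~> 3
inferred type:
  Nat


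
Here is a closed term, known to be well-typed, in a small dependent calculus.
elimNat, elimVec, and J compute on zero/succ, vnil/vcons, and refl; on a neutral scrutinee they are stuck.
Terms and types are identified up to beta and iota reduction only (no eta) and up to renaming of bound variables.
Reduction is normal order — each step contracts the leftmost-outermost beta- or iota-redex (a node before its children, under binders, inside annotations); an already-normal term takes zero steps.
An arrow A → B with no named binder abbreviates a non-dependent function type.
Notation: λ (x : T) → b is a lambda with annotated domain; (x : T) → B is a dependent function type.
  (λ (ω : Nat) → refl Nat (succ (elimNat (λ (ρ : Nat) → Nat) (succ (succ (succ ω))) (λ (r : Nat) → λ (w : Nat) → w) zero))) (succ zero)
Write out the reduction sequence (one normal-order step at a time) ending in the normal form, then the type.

reduction (normal order):
  (λ (ω : Nat) → refl Nat (succ (elimNat (λ (ρ : Nat) → Nat) (succ (succ (succ ω))) (λ (r : Nat) → λ (w : Nat) → w) zero))) (succ zero)
  ~> refl Nat (succ (elimNat (λ (ω : Nat) → Nat) (succ (succ (succ (succ zero)))) (λ (ρ : Nat) → λ (r : Nat) → r) zero))
  ~> refl Nat (succ (succ (succ (succ (succ zero)))))
type:
  Eq Nat (succ (succ (succ (succ (succ zero))))) (succ (succ (succ (succ (succ zero)))))


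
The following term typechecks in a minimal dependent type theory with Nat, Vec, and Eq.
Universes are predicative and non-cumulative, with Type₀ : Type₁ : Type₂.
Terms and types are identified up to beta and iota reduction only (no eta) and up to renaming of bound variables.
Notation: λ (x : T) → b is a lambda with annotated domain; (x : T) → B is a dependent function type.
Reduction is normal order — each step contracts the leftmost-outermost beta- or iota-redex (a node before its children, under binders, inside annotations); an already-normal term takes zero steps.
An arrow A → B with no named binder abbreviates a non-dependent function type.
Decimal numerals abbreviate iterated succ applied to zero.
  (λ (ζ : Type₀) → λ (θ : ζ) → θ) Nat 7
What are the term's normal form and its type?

normal form:
  7
the term's type:
  Nat


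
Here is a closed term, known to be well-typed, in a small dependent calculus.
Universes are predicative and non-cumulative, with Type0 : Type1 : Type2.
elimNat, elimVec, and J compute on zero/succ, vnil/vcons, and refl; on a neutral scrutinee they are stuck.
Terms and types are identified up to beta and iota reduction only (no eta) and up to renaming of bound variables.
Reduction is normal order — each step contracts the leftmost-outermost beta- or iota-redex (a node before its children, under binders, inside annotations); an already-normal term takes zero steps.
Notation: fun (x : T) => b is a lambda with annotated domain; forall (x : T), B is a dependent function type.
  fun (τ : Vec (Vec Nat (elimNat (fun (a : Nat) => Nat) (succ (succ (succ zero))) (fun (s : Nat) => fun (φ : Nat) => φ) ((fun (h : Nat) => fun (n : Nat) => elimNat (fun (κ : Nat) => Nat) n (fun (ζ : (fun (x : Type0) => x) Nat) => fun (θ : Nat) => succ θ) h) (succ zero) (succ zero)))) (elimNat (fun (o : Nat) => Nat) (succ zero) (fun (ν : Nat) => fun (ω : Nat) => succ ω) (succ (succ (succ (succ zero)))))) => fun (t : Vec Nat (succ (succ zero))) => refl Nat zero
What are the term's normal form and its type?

reduced normal form:
  fun (τ : Vec (Vec Nat (succ (succ (succ zero)))) (succ (succ (succ (succ (succ zero)))))) => fun (a : Vec Nat (succ (succ zero))) => refl Nat zero
the term's type:
  forall (τ : Vec (Vec Nat (succ (succ (succ zero)))) (succ (succ (succ (succ (succ zero)))))), forall (a : Vec Nat (succ (succ zero))), Eq Nat zero zero


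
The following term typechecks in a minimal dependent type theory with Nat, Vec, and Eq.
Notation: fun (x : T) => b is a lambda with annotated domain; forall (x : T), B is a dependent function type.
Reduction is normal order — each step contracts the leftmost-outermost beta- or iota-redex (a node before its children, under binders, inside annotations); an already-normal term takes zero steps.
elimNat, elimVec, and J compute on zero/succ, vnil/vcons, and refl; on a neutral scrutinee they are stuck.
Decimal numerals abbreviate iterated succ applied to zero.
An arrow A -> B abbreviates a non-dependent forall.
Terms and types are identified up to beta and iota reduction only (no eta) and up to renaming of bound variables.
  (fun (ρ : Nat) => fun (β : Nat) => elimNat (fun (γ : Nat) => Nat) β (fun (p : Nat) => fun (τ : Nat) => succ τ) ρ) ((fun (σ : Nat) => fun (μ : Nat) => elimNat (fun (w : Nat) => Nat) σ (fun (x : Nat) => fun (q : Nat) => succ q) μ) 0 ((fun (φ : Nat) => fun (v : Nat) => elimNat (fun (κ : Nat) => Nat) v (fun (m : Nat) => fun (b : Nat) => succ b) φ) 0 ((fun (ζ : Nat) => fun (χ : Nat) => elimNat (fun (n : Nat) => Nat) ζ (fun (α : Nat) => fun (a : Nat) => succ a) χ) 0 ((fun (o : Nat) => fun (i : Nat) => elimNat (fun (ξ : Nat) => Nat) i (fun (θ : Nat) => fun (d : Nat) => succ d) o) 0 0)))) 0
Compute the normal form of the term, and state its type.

normal form:
  0
inferred type:
  Nat
observation: normalization takes exactly 15 steps under the normal-order strategy.


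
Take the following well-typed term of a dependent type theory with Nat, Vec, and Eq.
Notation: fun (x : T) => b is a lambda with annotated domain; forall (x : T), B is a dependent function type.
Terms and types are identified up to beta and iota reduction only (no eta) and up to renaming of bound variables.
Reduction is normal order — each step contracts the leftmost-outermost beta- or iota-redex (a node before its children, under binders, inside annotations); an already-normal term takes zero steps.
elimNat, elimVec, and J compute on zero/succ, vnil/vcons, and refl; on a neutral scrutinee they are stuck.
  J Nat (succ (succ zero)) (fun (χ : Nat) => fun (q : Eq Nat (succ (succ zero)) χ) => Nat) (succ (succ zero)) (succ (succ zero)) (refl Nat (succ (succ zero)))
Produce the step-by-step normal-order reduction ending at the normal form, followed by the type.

reduction (normal order):
  J Nat (succ (succ zero)) (fun (χ : Nat) => fun (q : Eq Nat (succ (succ zero)) χ) => Nat) (succ (succ zero)) (succ (succ zero)) (refl Nat (succ (succ zero)))
  ~> succ (succ zero)
type:
  Nat


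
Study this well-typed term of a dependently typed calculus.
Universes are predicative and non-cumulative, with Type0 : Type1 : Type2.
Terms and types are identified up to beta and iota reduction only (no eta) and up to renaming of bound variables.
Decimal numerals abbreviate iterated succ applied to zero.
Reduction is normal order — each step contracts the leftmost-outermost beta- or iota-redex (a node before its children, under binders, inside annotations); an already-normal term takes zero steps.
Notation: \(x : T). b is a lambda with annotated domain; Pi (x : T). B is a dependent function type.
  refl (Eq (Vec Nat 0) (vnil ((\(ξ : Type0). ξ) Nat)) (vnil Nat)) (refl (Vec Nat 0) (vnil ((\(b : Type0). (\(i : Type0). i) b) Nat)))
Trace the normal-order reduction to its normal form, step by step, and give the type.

normal-order reduction sequence:
  refl (Eq (Vec Nat 0) (vnil ((\(ξ : Type0). ξ) Nat)) (vnil Nat)) (refl (Vec Nat 0) (vnil ((\(b : Type0). (\(i : Type0). i) b) Nat)))
  ~> refl (Eq (Vec Nat 0) (vnil Nat) (vnil Nat)) (refl (Vec Nat 0) (vnil ((\(ξ : Type0). (\(b : Type0). b) ξ) Nat)))
  ~> refl (Eq (Vec Nat 0) (vnil Nat) (vnil Nat)) (refl (Vec Nat 0) (vnil ((\(ξ : Type0). ξ) Nat)))
  ~> refl (Eq (Vec Nat 0) (vnil Nat) (vnil Nat)) (refl (Vec Nat 0) (vnil Nat))
the term's type:
  Eq (Eq (Vec Nat 0) (vnil Nat) (vnil Nat)) (refl (Vec Nat 0) (vnil Nat)) (refl (Vec Nat 0) (vnil Nat))


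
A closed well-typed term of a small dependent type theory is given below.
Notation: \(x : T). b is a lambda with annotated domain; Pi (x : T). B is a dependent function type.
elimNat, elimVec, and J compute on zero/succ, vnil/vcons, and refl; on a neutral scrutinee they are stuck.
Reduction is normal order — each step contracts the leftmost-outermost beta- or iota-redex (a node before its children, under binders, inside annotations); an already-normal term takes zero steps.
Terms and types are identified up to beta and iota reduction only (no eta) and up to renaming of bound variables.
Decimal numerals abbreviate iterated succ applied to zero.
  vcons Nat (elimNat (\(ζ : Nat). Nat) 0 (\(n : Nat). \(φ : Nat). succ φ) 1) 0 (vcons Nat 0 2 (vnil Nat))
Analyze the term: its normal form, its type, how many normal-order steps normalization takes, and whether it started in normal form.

resulting normal form:
  vcons Nat 1 0 (vcons Nat 0 2 (vnil Nat))
inferred type:
  Vec Nat 2
reduction steps (normal order): 4
term was already normal: no
first contracted redex: an elimNat iota-redex


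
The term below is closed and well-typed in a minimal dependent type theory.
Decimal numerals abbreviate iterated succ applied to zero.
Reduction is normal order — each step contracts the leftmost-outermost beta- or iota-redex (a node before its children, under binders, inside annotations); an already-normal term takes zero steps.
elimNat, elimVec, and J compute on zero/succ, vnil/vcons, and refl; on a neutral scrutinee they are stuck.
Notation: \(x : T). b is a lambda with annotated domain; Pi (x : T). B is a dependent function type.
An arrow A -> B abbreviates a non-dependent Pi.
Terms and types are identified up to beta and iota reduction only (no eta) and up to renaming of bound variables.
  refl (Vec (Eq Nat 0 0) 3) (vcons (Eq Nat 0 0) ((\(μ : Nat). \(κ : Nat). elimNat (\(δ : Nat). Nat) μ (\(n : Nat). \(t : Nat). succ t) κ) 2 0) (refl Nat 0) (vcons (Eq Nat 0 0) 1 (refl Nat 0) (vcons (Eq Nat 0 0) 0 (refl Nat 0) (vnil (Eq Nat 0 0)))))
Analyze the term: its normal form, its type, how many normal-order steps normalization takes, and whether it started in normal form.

reduced normal form:
  refl (Vec (Eq Nat 0 0) 3) (vcons (Eq Nat 0 0) 2 (refl Nat 0) (vcons (Eq Nat 0 0) 1 (refl Nat 0) (vcons (Eq Nat 0 0) 0 (refl Nat 0) (vnil (Eq Nat 0 0)))))
the term's type:
  Eq (Vec (Eq Nat 0 0) 3) (vcons (Eq Nat 0 0) 2 (refl Nat 0) (vcons (Eq Nat 0 0) 1 (refl Nat 0) (vcons (Eq Nat 0 0) 0 (refl Nat 0) (vnil (Eq Nat 0 0))))) (vcons (Eq Nat 0 0) 2 (refl Nat 0) (vcons (Eq Nat 0 0) 1 (refl Nat 0) (vcons (Eq Nat 0 0) 0 (refl Nat 0) (vnil (Eq Nat 0 0)))))
normal-order step count: 3
already normal: no
first contracted redex: a beta-redex


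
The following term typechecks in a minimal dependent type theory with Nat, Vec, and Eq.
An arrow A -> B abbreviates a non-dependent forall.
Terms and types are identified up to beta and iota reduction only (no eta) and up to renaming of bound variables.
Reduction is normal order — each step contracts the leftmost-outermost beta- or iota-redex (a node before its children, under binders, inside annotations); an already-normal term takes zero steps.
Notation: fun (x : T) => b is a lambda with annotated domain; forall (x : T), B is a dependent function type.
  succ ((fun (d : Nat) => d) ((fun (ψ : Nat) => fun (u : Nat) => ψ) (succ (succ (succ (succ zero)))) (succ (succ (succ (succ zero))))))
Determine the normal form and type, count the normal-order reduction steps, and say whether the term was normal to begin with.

resulting normal form:
  succ (succ (succ (succ (succ zero))))
inferred type:
  Nat
normal-order step count: 3
term was already normal: no
first contracted redex: a beta-redex


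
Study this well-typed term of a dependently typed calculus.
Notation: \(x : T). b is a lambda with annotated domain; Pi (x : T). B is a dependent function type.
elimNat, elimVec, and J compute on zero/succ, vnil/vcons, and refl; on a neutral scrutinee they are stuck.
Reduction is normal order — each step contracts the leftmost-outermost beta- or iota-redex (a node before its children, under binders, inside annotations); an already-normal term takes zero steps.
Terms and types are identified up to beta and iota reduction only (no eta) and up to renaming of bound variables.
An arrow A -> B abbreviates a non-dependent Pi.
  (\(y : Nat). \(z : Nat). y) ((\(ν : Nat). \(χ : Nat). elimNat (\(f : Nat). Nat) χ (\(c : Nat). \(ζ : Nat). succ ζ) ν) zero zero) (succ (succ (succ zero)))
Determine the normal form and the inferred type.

normal form:
  zero
the term's type:
  Nat


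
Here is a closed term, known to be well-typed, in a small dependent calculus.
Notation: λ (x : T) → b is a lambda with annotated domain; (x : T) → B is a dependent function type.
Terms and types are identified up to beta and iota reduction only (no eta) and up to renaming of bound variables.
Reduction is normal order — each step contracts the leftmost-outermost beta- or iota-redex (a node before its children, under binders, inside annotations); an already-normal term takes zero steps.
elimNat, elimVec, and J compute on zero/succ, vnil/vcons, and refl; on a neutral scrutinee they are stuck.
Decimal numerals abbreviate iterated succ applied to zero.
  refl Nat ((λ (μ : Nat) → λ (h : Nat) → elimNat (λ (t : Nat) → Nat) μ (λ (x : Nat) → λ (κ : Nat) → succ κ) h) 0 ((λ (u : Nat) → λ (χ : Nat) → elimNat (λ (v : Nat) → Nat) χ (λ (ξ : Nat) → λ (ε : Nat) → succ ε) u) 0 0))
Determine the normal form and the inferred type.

reduced normal form:
  refl Nat 0
type:
  Eq Nat 0 0


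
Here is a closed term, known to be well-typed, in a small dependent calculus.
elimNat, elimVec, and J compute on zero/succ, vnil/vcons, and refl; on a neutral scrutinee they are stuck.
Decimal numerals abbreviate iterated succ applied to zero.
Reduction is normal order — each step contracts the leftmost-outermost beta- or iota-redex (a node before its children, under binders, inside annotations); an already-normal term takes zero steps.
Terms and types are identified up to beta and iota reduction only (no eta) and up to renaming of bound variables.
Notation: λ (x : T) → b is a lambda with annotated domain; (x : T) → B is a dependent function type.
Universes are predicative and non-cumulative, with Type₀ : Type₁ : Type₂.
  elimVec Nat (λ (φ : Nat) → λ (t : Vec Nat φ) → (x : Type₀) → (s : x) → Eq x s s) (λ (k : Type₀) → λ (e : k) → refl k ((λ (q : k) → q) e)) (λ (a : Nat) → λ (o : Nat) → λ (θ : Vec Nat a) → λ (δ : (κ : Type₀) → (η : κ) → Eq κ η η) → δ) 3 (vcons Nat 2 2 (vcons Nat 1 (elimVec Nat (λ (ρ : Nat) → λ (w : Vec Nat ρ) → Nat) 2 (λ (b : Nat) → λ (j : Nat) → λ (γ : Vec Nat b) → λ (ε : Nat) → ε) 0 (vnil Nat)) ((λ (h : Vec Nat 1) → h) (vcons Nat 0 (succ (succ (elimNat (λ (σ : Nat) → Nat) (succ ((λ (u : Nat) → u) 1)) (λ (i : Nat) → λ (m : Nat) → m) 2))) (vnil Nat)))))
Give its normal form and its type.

reduced normal form:
  λ (φ : Type₀) → λ (t : φ) → refl φ t
type:
  (φ : Type₀) → (t : φ) → Eq φ t t
observation: normalization takes exactly 18 steps under the normal-order strategy.


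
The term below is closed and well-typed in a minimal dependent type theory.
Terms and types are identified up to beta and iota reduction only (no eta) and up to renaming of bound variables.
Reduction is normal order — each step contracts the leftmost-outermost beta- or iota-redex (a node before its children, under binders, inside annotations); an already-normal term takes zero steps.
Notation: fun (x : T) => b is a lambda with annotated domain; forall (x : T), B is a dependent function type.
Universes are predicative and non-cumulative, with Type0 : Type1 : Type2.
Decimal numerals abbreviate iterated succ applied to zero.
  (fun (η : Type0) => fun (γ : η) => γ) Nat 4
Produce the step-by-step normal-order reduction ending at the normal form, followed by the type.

reduction (normal order):
  (fun (η : Type0) => fun (γ : η) => γ) Nat 4
  ~> (fun (η : Nat) => η) 4
  ~> 4
type:
  Nat


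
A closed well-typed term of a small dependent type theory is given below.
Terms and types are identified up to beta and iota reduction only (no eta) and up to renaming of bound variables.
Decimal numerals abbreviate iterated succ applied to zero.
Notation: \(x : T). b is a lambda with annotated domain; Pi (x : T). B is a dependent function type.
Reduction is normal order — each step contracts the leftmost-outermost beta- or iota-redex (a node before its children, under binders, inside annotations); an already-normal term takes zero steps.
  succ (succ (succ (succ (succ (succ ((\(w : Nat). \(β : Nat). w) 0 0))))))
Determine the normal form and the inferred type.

reduced normal form:
  6
type:
  Nat


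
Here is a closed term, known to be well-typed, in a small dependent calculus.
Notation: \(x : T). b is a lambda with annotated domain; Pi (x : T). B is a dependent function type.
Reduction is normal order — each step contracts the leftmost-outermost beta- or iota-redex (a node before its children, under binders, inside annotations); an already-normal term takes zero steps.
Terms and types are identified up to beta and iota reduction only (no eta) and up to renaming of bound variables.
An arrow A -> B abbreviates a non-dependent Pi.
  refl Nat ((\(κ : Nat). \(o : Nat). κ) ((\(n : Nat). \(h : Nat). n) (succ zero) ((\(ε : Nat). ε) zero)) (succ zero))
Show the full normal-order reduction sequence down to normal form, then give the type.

reduction (normal order):
  refl Nat ((\(κ : Nat). \(o : Nat). κ) ((\(n : Nat). \(h : Nat). n) (succ zero) ((\(ε : Nat). ε) zero)) (succ zero))
  ~> refl Nat ((\(κ : Nat). (\(o : Nat). \(n : Nat). o) (succ zero) ((\(h : Nat). h) zero)) (succ zero))
  ~> refl Nat ((\(κ : Nat). \(o : Nat). κ) (succ zero) ((\(n : Nat). n) zero))
  ~> refl Nat ((\(κ : Nat). succ zero) ((\(o : Nat). o) zero))
  ~> refl Nat (succ zero)
the term's type:
  Eq Nat (succ zero) (succ zero)


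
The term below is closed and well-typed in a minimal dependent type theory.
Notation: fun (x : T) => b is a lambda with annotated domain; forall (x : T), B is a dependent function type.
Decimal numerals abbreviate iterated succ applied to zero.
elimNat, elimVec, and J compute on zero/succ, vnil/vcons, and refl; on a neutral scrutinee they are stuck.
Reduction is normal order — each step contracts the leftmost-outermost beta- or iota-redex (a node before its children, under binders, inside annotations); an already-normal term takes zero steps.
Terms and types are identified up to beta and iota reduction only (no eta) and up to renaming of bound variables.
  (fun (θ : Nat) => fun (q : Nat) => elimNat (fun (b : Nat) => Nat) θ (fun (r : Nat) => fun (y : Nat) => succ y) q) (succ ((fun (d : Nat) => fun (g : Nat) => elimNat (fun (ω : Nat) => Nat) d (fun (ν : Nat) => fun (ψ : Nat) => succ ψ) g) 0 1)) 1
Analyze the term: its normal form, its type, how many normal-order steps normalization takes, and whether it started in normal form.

normal form:
  3
the term's type:
  Nat
normal-order step count: 12
started in normal form: no
first redex: a beta-redex


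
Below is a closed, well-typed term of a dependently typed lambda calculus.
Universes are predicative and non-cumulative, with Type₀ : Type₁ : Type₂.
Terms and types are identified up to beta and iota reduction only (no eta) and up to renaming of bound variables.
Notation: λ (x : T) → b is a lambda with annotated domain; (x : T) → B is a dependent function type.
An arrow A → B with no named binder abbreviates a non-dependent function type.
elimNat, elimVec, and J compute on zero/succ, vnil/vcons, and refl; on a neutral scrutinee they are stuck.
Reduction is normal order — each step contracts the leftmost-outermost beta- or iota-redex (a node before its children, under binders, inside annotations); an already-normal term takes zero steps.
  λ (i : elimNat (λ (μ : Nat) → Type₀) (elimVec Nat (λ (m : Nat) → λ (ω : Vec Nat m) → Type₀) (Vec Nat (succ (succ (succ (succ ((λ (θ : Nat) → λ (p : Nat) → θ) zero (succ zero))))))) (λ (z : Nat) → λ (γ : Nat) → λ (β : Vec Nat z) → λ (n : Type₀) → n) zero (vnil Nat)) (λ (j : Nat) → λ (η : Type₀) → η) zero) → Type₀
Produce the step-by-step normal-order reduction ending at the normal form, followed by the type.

normal-order reduction sequence:
  λ (i : elimNat (λ (μ : Nat) → Type₀) (elimVec Nat (λ (m : Nat) → λ (ω : Vec Nat m) → Type₀) (Vec Nat (succ (succ (succ (succ ((λ (θ : Nat) → λ (p : Nat) → θ) zero (succ zero))))))) (λ (z : Nat) → λ (γ : Nat) → λ (β : Vec Nat z) → λ (n : Type₀) → n) zero (vnil Nat)) (λ (j : Nat) → λ (η : Type₀) → η) zero) → Type₀
  ~> λ (i : elimVec Nat (λ (μ : Nat) → λ (m : Vec Nat μ) → Type₀) (Vec Nat (succ (succ (succ (succ ((λ (ω : Nat) → λ (θ : Nat) → ω) zero (succ zero))))))) (λ (p : Nat) → λ (z : Nat) → λ (γ : Vec Nat p) → λ (β : Type₀) → β) zero (vnil Nat)) → Type₀
  ~> λ (i : Vec Nat (succ (succ (succ (succ ((λ (μ : Nat) → λ (m : Nat) → μ) zero (succ zero))))))) → Type₀
  ~> λ (i : Vec Nat (succ (succ (succ (succ ((λ (μ : Nat) → zero) (succ zero))))))) → Type₀
  ~> λ (i : Vec Nat (succ (succ (succ (succ zero))))) → Type₀
inferred type:
  Vec Nat (succ (succ (succ (succ zero)))) → Type₁


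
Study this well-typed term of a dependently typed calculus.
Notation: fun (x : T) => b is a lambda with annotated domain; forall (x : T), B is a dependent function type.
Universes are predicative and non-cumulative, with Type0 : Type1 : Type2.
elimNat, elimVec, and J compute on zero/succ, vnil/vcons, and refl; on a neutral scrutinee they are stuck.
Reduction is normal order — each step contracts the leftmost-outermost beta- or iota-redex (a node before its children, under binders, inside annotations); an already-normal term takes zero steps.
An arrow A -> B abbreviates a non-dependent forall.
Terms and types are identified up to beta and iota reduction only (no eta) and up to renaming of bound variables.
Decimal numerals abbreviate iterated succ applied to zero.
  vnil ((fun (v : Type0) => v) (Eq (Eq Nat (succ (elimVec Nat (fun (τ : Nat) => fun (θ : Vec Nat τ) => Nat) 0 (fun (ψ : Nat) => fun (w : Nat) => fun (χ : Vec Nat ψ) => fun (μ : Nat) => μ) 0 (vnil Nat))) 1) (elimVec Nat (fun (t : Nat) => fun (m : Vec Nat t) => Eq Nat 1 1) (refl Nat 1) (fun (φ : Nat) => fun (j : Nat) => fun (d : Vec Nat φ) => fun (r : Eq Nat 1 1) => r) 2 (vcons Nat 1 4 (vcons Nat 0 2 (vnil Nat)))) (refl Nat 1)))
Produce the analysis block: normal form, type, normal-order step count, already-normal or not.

reduced normal form:
  vnil (Eq (Eq Nat 1 1) (refl Nat 1) (refl Nat 1))
type:
  Vec (Eq (Eq Nat 1 1) (refl Nat 1) (refl Nat 1)) 0
steps to reach normal form (normal order): 13
term was already normal: no
first contracted redex: a beta-redex
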